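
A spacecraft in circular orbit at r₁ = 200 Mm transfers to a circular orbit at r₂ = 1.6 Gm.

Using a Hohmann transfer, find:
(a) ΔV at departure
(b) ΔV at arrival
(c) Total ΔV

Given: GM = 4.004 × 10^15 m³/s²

Convert to SI: r₁ = 200 Mm = 2e+08 m; r₂ = 1.6 Gm = 1.6e+09 m.
Transfer semi-major axis: a_t = (r₁ + r₂)/2 = (2e+08 + 1.6e+09)/2 = 9e+08 m.
Circular speeds: v₁ = √(GM/r₁) = 4474.37 m/s, v₂ = √(GM/r₂) = 1581.93 m/s.
Transfer speeds (vis-viva v² = GM(2/r − 1/a_t)): v₁ᵗ = 5965.83 m/s, v₂ᵗ = 745.729 m/s.
(a) ΔV₁ = |v₁ᵗ − v₁| ≈ 1491 m/s = 1.491 km/s.
(b) ΔV₂ = |v₂ − v₂ᵗ| ≈ 836.2 m/s = 836.2 m/s.
(c) ΔV_total = ΔV₁ + ΔV₂ ≈ 2328 m/s = 2.328 km/s.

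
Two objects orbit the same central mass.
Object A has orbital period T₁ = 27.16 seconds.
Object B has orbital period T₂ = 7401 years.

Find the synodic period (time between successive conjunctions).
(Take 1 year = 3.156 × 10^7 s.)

Convert to SI: T₂ = 7401 years = 2.33576e+11 s.
T_syn = |T₁ · T₂ / (T₁ − T₂)|.
T_syn = |27.16 · 2.33576e+11 / (27.16 − 2.33576e+11)| s ≈ 27.16 s = 27.16 seconds.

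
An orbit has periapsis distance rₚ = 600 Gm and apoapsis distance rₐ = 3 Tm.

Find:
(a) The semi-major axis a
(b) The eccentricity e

Convert to SI: rₚ = 600 Gm = 6e+11 m; rₐ = 3 Tm = 3e+12 m.
(a) a = (rₚ + rₐ) / 2 = (6e+11 + 3e+12) / 2 ≈ 1.8e+12 m = 1.8 Tm.
(b) e = (rₐ − rₚ) / (rₐ + rₚ) = (3e+12 − 6e+11) / (3e+12 + 6e+11) ≈ 0.6667.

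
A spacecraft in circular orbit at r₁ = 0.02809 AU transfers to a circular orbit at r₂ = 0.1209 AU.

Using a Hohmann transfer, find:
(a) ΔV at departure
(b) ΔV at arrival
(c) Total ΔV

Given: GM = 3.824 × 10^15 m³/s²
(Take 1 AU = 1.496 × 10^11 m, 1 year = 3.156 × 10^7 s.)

Convert to SI: r₁ = 0.02809 AU = 4.20226e+09 m; r₂ = 0.1209 AU = 1.80866e+10 m.
Transfer semi-major axis: a_t = (r₁ + r₂)/2 = (4.20226e+09 + 1.80866e+10)/2 = 1.11445e+10 m.
Circular speeds: v₁ = √(GM/r₁) = 953.932 m/s, v₂ = √(GM/r₂) = 459.812 m/s.
Transfer speeds (vis-viva v² = GM(2/r − 1/a_t)): v₁ᵗ = 1215.25 m/s, v₂ᵗ = 282.353 m/s.
(a) ΔV₁ = |v₁ᵗ − v₁| ≈ 261.3 m/s = 0.05513 AU/year.
(b) ΔV₂ = |v₂ − v₂ᵗ| ≈ 177.5 m/s = 0.03744 AU/year.
(c) ΔV_total = ΔV₁ + ΔV₂ ≈ 438.8 m/s = 0.09257 AU/year.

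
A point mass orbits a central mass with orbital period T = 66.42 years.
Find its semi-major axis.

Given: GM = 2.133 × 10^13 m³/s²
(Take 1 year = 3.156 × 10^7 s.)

Convert to SI: T = 66.42 years = 2.09622e+09 s.
Invert Kepler's third law: a = (GM · T² / (4π²))^(1/3).
Substituting T = 2.09622e+09 s and GM = 2.133e+13 m³/s²:
a = (2.133e+13 · (2.09622e+09)² / (4π²))^(1/3) m
a ≈ 1.334e+10 m = 13.34 Gm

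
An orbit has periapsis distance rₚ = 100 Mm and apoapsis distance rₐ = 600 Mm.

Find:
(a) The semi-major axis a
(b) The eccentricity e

Convert to SI: rₚ = 100 Mm = 1e+08 m; rₐ = 600 Mm = 6e+08 m.
(a) a = (rₚ + rₐ) / 2 = (1e+08 + 6e+08) / 2 ≈ 3.5e+08 m = 350 Mm.
(b) e = (rₐ − rₚ) / (rₐ + rₚ) = (6e+08 − 1e+08) / (6e+08 + 1e+08) ≈ 0.7143.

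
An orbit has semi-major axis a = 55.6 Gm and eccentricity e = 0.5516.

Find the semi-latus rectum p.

Convert to SI: a = 55.6 Gm = 5.56e+10 m.
p = a (1 − e²).
p = 5.56e+10 · (1 − (0.5516)²) = 5.56e+10 · 0.695737 ≈ 3.868e+10 m = 38.68 Gm.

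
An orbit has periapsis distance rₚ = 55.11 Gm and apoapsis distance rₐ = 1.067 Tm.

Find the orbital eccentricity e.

Convert to SI: rₚ = 55.11 Gm = 5.511e+10 m; rₐ = 1.067 Tm = 1.067e+12 m.
e = (rₐ − rₚ) / (rₐ + rₚ).
e = (1.067e+12 − 5.511e+10) / (1.067e+12 + 5.511e+10) = 1.01189e+12 / 1.12211e+12 ≈ 0.9018.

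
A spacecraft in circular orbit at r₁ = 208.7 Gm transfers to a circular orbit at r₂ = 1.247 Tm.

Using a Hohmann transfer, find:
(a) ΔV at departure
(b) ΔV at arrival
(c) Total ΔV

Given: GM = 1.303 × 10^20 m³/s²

Convert to SI: r₁ = 208.7 Gm = 2.087e+11 m; r₂ = 1.247 Tm = 1.247e+12 m.
Transfer semi-major axis: a_t = (r₁ + r₂)/2 = (2.087e+11 + 1.247e+12)/2 = 7.2785e+11 m.
Circular speeds: v₁ = √(GM/r₁) = 24986.8 m/s, v₂ = √(GM/r₂) = 10222.1 m/s.
Transfer speeds (vis-viva v² = GM(2/r − 1/a_t)): v₁ᵗ = 32705.7 m/s, v₂ᵗ = 5473.68 m/s.
(a) ΔV₁ = |v₁ᵗ − v₁| ≈ 7719 m/s = 7.719 km/s.
(b) ΔV₂ = |v₂ − v₂ᵗ| ≈ 4748 m/s = 4.748 km/s.
(c) ΔV_total = ΔV₁ + ΔV₂ ≈ 1.247e+04 m/s = 12.47 km/s.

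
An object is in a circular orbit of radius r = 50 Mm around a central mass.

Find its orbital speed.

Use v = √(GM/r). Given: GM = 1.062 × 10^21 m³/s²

Convert to SI: r = 50 Mm = 5e+07 m.
For a circular orbit, gravity supplies the centripetal force, so v = √(GM / r).
v = √(1.062e+21 / 5e+07) m/s ≈ 4.609e+06 m/s = 4609 km/s.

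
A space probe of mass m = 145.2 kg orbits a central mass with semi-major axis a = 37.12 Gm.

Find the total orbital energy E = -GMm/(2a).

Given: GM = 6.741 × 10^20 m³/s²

Convert to SI: a = 37.12 Gm = 3.712e+10 m.
E = −GMm / (2a).
E = −6.741e+20 · 145.2 / (2 · 3.712e+10) J ≈ -1.318e+12 J = -1.318 TJ.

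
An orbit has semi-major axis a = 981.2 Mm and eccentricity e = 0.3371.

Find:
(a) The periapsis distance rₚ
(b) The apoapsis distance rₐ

Convert to SI: a = 981.2 Mm = 9.812e+08 m.
(a) rₚ = a(1 − e) = 9.812e+08 · (1 − 0.3371) = 9.812e+08 · 0.6629 ≈ 6.504e+08 m = 650.4 Mm.
(b) rₐ = a(1 + e) = 9.812e+08 · (1 + 0.3371) = 9.812e+08 · 1.3371 ≈ 1.312e+09 m = 1.312 Gm.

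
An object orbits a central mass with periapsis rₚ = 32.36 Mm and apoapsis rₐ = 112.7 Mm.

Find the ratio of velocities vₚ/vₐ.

Convert to SI: rₚ = 32.36 Mm = 3.236e+07 m; rₐ = 112.7 Mm = 1.127e+08 m.
Conservation of angular momentum gives rₚvₚ = rₐvₐ, so vₚ/vₐ = rₐ/rₚ.
vₚ/vₐ = 1.127e+08 / 3.236e+07 ≈ 3.483.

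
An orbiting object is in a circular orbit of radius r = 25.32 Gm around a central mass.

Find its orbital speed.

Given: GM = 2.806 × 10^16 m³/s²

Convert to SI: r = 25.32 Gm = 2.532e+10 m.
For a circular orbit, gravity supplies the centripetal force, so v = √(GM / r).
v = √(2.806e+16 / 2.532e+10) m/s ≈ 1053 m/s = 1.053 km/s.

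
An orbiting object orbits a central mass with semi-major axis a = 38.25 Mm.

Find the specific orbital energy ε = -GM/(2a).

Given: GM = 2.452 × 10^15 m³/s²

Convert to SI: a = 38.25 Mm = 3.825e+07 m.
ε = −GM / (2a).
ε = −2.452e+15 / (2 · 3.825e+07) J/kg ≈ -3.205e+07 J/kg = -32.05 MJ/kg.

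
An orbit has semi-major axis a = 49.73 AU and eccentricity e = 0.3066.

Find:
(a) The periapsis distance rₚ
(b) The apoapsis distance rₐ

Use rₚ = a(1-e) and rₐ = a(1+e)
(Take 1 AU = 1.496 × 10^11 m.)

Convert to SI: a = 49.73 AU = 7.43961e+12 m.
(a) rₚ = a(1 − e) = 7.43961e+12 · (1 − 0.3066) = 7.43961e+12 · 0.6934 ≈ 5.159e+12 m = 34.48 AU.
(b) rₐ = a(1 + e) = 7.43961e+12 · (1 + 0.3066) = 7.43961e+12 · 1.3066 ≈ 9.721e+12 m = 64.98 AU.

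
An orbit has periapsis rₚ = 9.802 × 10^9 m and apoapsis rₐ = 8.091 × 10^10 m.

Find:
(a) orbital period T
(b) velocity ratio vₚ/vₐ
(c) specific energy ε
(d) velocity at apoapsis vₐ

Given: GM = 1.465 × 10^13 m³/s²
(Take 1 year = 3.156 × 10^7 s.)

(a) With a = (rₚ + rₐ)/2 = 4.5356e+10 m, T = 2π √(a³/GM) = 2π √((4.5356e+10)³/1.465e+13) s ≈ 1.586e+10 s
(b) Conservation of angular momentum (rₚvₚ = rₐvₐ) gives vₚ/vₐ = rₐ/rₚ = 8.091e+10/9.802e+09 ≈ 8.254
(c) With a = (rₚ + rₐ)/2 = 4.5356e+10 m, ε = −GM/(2a) = −1.465e+13/(2 · 4.5356e+10) J/kg ≈ -161.5 J/kg
(d) With a = (rₚ + rₐ)/2 = 4.5356e+10 m, vₐ = √(GM (2/rₐ − 1/a)) = √(1.465e+13 · (2/8.091e+10 − 1/4.5356e+10)) m/s ≈ 6.255 m/s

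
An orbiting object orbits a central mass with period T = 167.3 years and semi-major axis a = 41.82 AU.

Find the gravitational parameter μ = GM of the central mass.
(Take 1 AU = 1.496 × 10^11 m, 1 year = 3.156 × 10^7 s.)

Convert to SI: T = 167.3 years = 5.27999e+09 s; a = 41.82 AU = 6.25627e+12 m.
GM = 4π² · a³ / T².
GM = 4π² · (6.25627e+12)³ / (5.27999e+09)² m³/s² ≈ 3.468e+20 m³/s² = 3.468 × 10^20 m³/s².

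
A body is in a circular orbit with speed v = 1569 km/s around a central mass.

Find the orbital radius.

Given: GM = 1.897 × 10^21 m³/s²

Convert to SI: v = 1569 km/s = 1.569e+06 m/s.
For a circular orbit, v² = GM / r, so r = GM / v².
r = 1.897e+21 / (1.569e+06)² m ≈ 7.706e+08 m = 770.6 Mm.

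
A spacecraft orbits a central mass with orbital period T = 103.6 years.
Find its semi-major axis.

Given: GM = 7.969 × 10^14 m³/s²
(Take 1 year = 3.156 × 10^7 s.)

Convert to SI: T = 103.6 years = 3.26962e+09 s.
Invert Kepler's third law: a = (GM · T² / (4π²))^(1/3).
Substituting T = 3.26962e+09 s and GM = 7.969e+14 m³/s²:
a = (7.969e+14 · (3.26962e+09)² / (4π²))^(1/3) m
a ≈ 5.998e+10 m = 59.98 Gm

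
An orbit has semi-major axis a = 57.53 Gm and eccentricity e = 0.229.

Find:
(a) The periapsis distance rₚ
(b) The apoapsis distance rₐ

Convert to SI: a = 57.53 Gm = 5.753e+10 m.
(a) rₚ = a(1 − e) = 5.753e+10 · (1 − 0.229) = 5.753e+10 · 0.771 ≈ 4.436e+10 m = 44.36 Gm.
(b) rₐ = a(1 + e) = 5.753e+10 · (1 + 0.229) = 5.753e+10 · 1.229 ≈ 7.07e+10 m = 70.7 Gm.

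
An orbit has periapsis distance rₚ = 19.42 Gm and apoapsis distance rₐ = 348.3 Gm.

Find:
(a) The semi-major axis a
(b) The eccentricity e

Convert to SI: rₚ = 19.42 Gm = 1.942e+10 m; rₐ = 348.3 Gm = 3.483e+11 m.
(a) a = (rₚ + rₐ) / 2 = (1.942e+10 + 3.483e+11) / 2 ≈ 1.839e+11 m = 183.9 Gm.
(b) e = (rₐ − rₚ) / (rₐ + rₚ) = (3.483e+11 − 1.942e+10) / (3.483e+11 + 1.942e+10) ≈ 0.8944.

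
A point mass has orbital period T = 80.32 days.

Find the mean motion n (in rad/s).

Convert to SI: T = 80.32 days = 6.93965e+06 s.
n = 2π / T.
n = 2π / 6.93965e+06 s ≈ 9.054e-07 rad/s.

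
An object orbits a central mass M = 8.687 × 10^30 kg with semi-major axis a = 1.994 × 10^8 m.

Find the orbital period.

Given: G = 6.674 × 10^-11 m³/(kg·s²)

GM = G · M = 6.674e-11 · 8.687e+30 = 5.7977e+20 m³/s².
Kepler's third law: T = 2π √(a³ / GM).
Substituting a = 1.994e+08 m and GM = 5.7977e+20 m³/s²:
T = 2π √((1.994e+08)³ / 5.7977e+20) s
T ≈ 734.7 s = 12.25 minutes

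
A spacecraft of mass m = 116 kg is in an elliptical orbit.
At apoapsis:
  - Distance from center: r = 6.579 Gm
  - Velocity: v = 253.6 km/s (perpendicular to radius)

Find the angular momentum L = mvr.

Convert to SI: r = 6.579 Gm = 6.579e+09 m; v = 253.6 km/s = 253600 m/s.
Since v is perpendicular to r, L = m · v · r.
L = 116 · 253600 · 6.579e+09 kg·m²/s ≈ 1.935e+17 kg·m²/s.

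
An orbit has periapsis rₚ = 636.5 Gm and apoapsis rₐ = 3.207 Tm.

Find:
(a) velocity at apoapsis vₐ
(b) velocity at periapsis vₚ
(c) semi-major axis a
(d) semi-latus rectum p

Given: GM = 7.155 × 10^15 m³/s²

Convert to SI: rₚ = 636.5 Gm = 6.365e+11 m; rₐ = 3.207 Tm = 3.207e+12 m.
(a) With a = (rₚ + rₐ)/2 = 1.92175e+12 m, vₐ = √(GM (2/rₐ − 1/a)) = √(7.155e+15 · (2/3.207e+12 − 1/1.92175e+12)) m/s ≈ 27.18 m/s
(b) With a = (rₚ + rₐ)/2 = 1.92175e+12 m, vₚ = √(GM (2/rₚ − 1/a)) = √(7.155e+15 · (2/6.365e+11 − 1/1.92175e+12)) m/s ≈ 137 m/s
(c) a = (rₚ + rₐ)/2 = (6.365e+11 + 3.207e+12)/2 ≈ 1.922e+12 m
(d) From a = (rₚ + rₐ)/2 = 1.92175e+12 m and e = (rₐ − rₚ)/(rₐ + rₚ) = 0.668791, p = a(1 − e²) = 1.92175e+12 · (1 − (0.668791)²) ≈ 1.062e+12 m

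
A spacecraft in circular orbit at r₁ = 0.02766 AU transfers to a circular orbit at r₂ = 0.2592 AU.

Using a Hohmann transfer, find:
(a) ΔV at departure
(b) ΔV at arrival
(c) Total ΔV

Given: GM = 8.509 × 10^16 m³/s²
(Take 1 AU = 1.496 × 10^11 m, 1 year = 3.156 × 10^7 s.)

Convert to SI: r₁ = 0.02766 AU = 4.13794e+09 m; r₂ = 0.2592 AU = 3.87763e+10 m.
Transfer semi-major axis: a_t = (r₁ + r₂)/2 = (4.13794e+09 + 3.87763e+10)/2 = 2.14571e+10 m.
Circular speeds: v₁ = √(GM/r₁) = 4534.69 m/s, v₂ = √(GM/r₂) = 1481.34 m/s.
Transfer speeds (vis-viva v² = GM(2/r − 1/a_t)): v₁ᵗ = 6096 m/s, v₂ᵗ = 650.522 m/s.
(a) ΔV₁ = |v₁ᵗ − v₁| ≈ 1561 m/s = 0.3294 AU/year.
(b) ΔV₂ = |v₂ − v₂ᵗ| ≈ 830.8 m/s = 0.1753 AU/year.
(c) ΔV_total = ΔV₁ + ΔV₂ ≈ 2392 m/s = 0.5047 AU/year.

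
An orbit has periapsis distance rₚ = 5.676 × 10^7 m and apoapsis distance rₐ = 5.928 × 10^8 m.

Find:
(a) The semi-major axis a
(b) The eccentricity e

(a) a = (rₚ + rₐ) / 2 = (5.676e+07 + 5.928e+08) / 2 ≈ 3.248e+08 m = 3.248 × 10^8 m.
(b) e = (rₐ − rₚ) / (rₐ + rₚ) = (5.928e+08 − 5.676e+07) / (5.928e+08 + 5.676e+07) ≈ 0.8252.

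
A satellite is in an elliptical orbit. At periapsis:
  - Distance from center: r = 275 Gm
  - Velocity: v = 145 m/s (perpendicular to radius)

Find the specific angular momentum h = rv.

Convert to SI: r = 275 Gm = 2.75e+11 m.
With v perpendicular to r, h = r · v.
h = 2.75e+11 · 145 m²/s ≈ 3.988e+13 m²/s.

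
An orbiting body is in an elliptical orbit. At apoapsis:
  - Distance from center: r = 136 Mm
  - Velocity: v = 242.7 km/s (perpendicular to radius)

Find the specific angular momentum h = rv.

Convert to SI: r = 136 Mm = 1.36e+08 m; v = 242.7 km/s = 242700 m/s.
With v perpendicular to r, h = r · v.
h = 1.36e+08 · 242700 m²/s ≈ 3.301e+13 m²/s.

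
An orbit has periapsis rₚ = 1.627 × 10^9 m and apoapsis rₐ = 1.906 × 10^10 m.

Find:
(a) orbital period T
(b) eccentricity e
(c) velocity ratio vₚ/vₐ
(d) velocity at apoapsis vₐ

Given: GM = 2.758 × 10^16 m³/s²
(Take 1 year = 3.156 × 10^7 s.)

(a) With a = (rₚ + rₐ)/2 = 1.03435e+10 m, T = 2π √(a³/GM) = 2π √((1.03435e+10)³/2.758e+16) s ≈ 3.98e+07 s
(b) e = (rₐ − rₚ)/(rₐ + rₚ) = (1.906e+10 − 1.627e+09)/(1.906e+10 + 1.627e+09) ≈ 0.8427
(c) Conservation of angular momentum (rₚvₚ = rₐvₐ) gives vₚ/vₐ = rₐ/rₚ = 1.906e+10/1.627e+09 ≈ 11.71
(d) With a = (rₚ + rₐ)/2 = 1.03435e+10 m, vₐ = √(GM (2/rₐ − 1/a)) = √(2.758e+16 · (2/1.906e+10 − 1/1.03435e+10)) m/s ≈ 477.1 m/s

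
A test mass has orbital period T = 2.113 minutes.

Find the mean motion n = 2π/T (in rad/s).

Convert to SI: T = 2.113 minutes = 126.78 s.
n = 2π / T.
n = 2π / 126.78 s ≈ 0.04956 rad/s.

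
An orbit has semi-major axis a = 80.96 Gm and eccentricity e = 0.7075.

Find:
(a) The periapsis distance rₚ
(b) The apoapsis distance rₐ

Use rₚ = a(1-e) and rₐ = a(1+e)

Convert to SI: a = 80.96 Gm = 8.096e+10 m.
(a) rₚ = a(1 − e) = 8.096e+10 · (1 − 0.7075) = 8.096e+10 · 0.2925 ≈ 2.368e+10 m = 23.68 Gm.
(b) rₐ = a(1 + e) = 8.096e+10 · (1 + 0.7075) = 8.096e+10 · 1.7075 ≈ 1.382e+11 m = 138.2 Gm.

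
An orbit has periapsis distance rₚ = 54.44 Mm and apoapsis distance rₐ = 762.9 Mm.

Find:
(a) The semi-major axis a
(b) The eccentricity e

Convert to SI: rₚ = 54.44 Mm = 5.444e+07 m; rₐ = 762.9 Mm = 7.629e+08 m.
(a) a = (rₚ + rₐ) / 2 = (5.444e+07 + 7.629e+08) / 2 ≈ 4.087e+08 m = 408.7 Mm.
(b) e = (rₐ − rₚ) / (rₐ + rₚ) = (7.629e+08 − 5.444e+07) / (7.629e+08 + 5.444e+07) ≈ 0.8668.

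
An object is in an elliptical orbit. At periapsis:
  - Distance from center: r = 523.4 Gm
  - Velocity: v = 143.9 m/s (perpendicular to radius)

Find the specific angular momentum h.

Convert to SI: r = 523.4 Gm = 5.234e+11 m.
With v perpendicular to r, h = r · v.
h = 5.234e+11 · 143.9 m²/s ≈ 7.532e+13 m²/s.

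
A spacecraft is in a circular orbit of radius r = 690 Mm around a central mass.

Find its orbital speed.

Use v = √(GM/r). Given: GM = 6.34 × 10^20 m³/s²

Convert to SI: r = 690 Mm = 6.9e+08 m.
For a circular orbit, gravity supplies the centripetal force, so v = √(GM / r).
v = √(6.34e+20 / 6.9e+08) m/s ≈ 9.586e+05 m/s = 958.6 km/s.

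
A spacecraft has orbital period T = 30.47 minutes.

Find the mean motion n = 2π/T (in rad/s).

Convert to SI: T = 30.47 minutes = 1828.2 s.
n = 2π / T.
n = 2π / 1828.2 s ≈ 0.003437 rad/s.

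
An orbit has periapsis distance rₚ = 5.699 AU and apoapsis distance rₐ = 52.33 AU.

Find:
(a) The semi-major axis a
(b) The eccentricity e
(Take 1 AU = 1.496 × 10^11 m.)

Convert to SI: rₚ = 5.699 AU = 8.5257e+11 m; rₐ = 52.33 AU = 7.82857e+12 m.
(a) a = (rₚ + rₐ) / 2 = (8.5257e+11 + 7.82857e+12) / 2 ≈ 4.341e+12 m = 29.01 AU.
(b) e = (rₐ − rₚ) / (rₐ + rₚ) = (7.82857e+12 − 8.5257e+11) / (7.82857e+12 + 8.5257e+11) ≈ 0.8036.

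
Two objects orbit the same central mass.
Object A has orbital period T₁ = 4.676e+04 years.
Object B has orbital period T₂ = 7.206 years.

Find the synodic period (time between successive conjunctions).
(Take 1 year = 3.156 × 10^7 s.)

Convert to SI: T₁ = 4.676e+04 years = 1.47575e+12 s; T₂ = 7.206 years = 2.27421e+08 s.
T_syn = |T₁ · T₂ / (T₁ − T₂)|.
T_syn = |1.47575e+12 · 2.27421e+08 / (1.47575e+12 − 2.27421e+08)| s ≈ 2.275e+08 s = 7.207 years.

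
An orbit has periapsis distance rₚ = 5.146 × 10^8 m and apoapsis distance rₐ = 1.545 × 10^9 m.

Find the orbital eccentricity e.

e = (rₐ − rₚ) / (rₐ + rₚ).
e = (1.545e+09 − 5.146e+08) / (1.545e+09 + 5.146e+08) = 1.0304e+09 / 2.0596e+09 ≈ 0.5003.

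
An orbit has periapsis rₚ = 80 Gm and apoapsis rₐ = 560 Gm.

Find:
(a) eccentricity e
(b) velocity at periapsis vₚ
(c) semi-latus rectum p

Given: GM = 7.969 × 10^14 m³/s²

Convert to SI: rₚ = 80 Gm = 8e+10 m; rₐ = 560 Gm = 5.6e+11 m.
(a) e = (rₐ − rₚ)/(rₐ + rₚ) = (5.6e+11 − 8e+10)/(5.6e+11 + 8e+10) ≈ 0.75
(b) With a = (rₚ + rₐ)/2 = 3.2e+11 m, vₚ = √(GM (2/rₚ − 1/a)) = √(7.969e+14 · (2/8e+10 − 1/3.2e+11)) m/s ≈ 132 m/s
(c) From a = (rₚ + rₐ)/2 = 3.2e+11 m and e = (rₐ − rₚ)/(rₐ + rₚ) = 0.75, p = a(1 − e²) = 3.2e+11 · (1 − (0.75)²) ≈ 1.4e+11 m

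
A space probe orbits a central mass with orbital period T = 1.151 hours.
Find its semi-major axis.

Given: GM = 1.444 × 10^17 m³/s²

Convert to SI: T = 1.151 hours = 4143.6 s.
Invert Kepler's third law: a = (GM · T² / (4π²))^(1/3).
Substituting T = 4143.6 s and GM = 1.444e+17 m³/s²:
a = (1.444e+17 · (4143.6)² / (4π²))^(1/3) m
a ≈ 3.975e+07 m = 3.975 × 10^7 m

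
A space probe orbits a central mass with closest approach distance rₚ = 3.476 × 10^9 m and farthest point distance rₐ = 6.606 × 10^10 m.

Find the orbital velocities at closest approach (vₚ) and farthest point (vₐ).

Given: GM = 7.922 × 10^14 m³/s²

Use the vis-viva equation v² = GM(2/r − 1/a) with a = (rₚ + rₐ)/2 = (3.476e+09 + 6.606e+10)/2 = 3.4768e+10 m.
vₚ = √(GM · (2/rₚ − 1/a)) = √(7.922e+14 · (2/3.476e+09 − 1/3.4768e+10)) m/s ≈ 658 m/s = 658 m/s.
vₐ = √(GM · (2/rₐ − 1/a)) = √(7.922e+14 · (2/6.606e+10 − 1/3.4768e+10)) m/s ≈ 34.63 m/s = 34.63 m/s.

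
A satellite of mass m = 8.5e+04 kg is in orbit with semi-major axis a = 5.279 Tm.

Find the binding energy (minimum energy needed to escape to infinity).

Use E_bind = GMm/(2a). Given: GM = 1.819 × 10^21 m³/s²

Convert to SI: a = 5.279 Tm = 5.279e+12 m.
Total orbital energy is E = −GMm/(2a); binding energy is E_bind = −E = GMm/(2a).
E_bind = 1.819e+21 · 8.5e+04 / (2 · 5.279e+12) J ≈ 1.464e+13 J = 14.64 TJ.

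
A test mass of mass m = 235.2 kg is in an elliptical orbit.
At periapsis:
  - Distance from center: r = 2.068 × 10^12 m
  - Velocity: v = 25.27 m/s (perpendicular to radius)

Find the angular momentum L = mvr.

Since v is perpendicular to r, L = m · v · r.
L = 235.2 · 25.27 · 2.068e+12 kg·m²/s ≈ 1.229e+16 kg·m²/s.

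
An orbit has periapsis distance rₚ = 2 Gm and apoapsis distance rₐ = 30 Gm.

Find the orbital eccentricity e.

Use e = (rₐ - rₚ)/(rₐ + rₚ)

Convert to SI: rₚ = 2 Gm = 2e+09 m; rₐ = 30 Gm = 3e+10 m.
e = (rₐ − rₚ) / (rₐ + rₚ).
e = (3e+10 − 2e+09) / (3e+10 + 2e+09) = 2.8e+10 / 3.2e+10 ≈ 0.875.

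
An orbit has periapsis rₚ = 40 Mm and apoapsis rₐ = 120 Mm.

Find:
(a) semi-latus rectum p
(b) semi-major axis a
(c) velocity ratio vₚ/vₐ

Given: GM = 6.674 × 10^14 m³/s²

Convert to SI: rₚ = 40 Mm = 4e+07 m; rₐ = 120 Mm = 1.2e+08 m.
(a) From a = (rₚ + rₐ)/2 = 8e+07 m and e = (rₐ − rₚ)/(rₐ + rₚ) = 0.5, p = a(1 − e²) = 8e+07 · (1 − (0.5)²) ≈ 6e+07 m
(b) a = (rₚ + rₐ)/2 = (4e+07 + 1.2e+08)/2 ≈ 8e+07 m
(c) Conservation of angular momentum (rₚvₚ = rₐvₐ) gives vₚ/vₐ = rₐ/rₚ = 1.2e+08/4e+07 ≈ 3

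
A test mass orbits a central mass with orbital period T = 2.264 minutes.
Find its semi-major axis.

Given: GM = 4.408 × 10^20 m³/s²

Convert to SI: T = 2.264 minutes = 135.84 s.
Invert Kepler's third law: a = (GM · T² / (4π²))^(1/3).
Substituting T = 135.84 s and GM = 4.408e+20 m³/s²:
a = (4.408e+20 · (135.84)² / (4π²))^(1/3) m
a ≈ 5.906e+07 m = 5.906 × 10^7 m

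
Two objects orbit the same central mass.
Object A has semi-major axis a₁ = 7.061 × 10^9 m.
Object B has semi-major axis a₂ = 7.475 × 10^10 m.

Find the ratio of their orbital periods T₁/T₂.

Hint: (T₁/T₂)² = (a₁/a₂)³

From Kepler's third law, (T₁/T₂)² = (a₁/a₂)³, so T₁/T₂ = (a₁/a₂)^(3/2).
a₁/a₂ = 7.061e+09 / 7.475e+10 = 0.0944615.
T₁/T₂ = (0.0944615)^(3/2) ≈ 0.02903.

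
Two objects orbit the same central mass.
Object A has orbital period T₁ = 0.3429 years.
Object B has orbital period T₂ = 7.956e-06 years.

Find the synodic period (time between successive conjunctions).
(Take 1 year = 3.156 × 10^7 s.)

Convert to SI: T₁ = 0.3429 years = 1.08219e+07 s; T₂ = 7.956e-06 years = 251.091 s.
T_syn = |T₁ · T₂ / (T₁ − T₂)|.
T_syn = |1.08219e+07 · 251.091 / (1.08219e+07 − 251.091)| s ≈ 251.1 s = 7.956e-06 years.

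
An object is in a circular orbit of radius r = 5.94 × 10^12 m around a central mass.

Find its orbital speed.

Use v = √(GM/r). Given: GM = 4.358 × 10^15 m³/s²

For a circular orbit, gravity supplies the centripetal force, so v = √(GM / r).
v = √(4.358e+15 / 5.94e+12) m/s ≈ 27.09 m/s = 27.09 m/s.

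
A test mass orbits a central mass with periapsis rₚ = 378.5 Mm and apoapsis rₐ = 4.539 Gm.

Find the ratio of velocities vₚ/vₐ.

Convert to SI: rₚ = 378.5 Mm = 3.785e+08 m; rₐ = 4.539 Gm = 4.539e+09 m.
Conservation of angular momentum gives rₚvₚ = rₐvₐ, so vₚ/vₐ = rₐ/rₚ.
vₚ/vₐ = 4.539e+09 / 3.785e+08 ≈ 11.99.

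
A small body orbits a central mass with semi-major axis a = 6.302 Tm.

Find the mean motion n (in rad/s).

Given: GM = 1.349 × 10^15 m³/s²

Convert to SI: a = 6.302 Tm = 6.302e+12 m.
n = √(GM / a³).
n = √(1.349e+15 / (6.302e+12)³) rad/s ≈ 2.322e-12 rad/s.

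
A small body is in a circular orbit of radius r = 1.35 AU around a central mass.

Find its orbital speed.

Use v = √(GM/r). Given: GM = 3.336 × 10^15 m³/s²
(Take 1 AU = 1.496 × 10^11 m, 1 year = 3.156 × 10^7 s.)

Convert to SI: r = 1.35 AU = 2.0196e+11 m.
For a circular orbit, gravity supplies the centripetal force, so v = √(GM / r).
v = √(3.336e+15 / 2.0196e+11) m/s ≈ 128.5 m/s = 0.02711 AU/year.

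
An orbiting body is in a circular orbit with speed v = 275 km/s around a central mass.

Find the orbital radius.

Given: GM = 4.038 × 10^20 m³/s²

Convert to SI: v = 275 km/s = 275000 m/s.
For a circular orbit, v² = GM / r, so r = GM / v².
r = 4.038e+20 / (275000)² m ≈ 5.34e+09 m = 5.34 × 10^9 m.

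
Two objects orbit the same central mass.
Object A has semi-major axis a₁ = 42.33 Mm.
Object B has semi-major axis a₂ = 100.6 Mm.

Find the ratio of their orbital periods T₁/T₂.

Convert to SI: a₁ = 42.33 Mm = 4.233e+07 m; a₂ = 100.6 Mm = 1.006e+08 m.
From Kepler's third law, (T₁/T₂)² = (a₁/a₂)³, so T₁/T₂ = (a₁/a₂)^(3/2).
a₁/a₂ = 4.233e+07 / 1.006e+08 = 0.420775.
T₁/T₂ = (0.420775)^(3/2) ≈ 0.2729.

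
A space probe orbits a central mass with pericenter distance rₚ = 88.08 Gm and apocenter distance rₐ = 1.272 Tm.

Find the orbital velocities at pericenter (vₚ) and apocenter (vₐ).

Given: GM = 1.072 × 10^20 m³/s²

Convert to SI: rₚ = 88.08 Gm = 8.808e+10 m; rₐ = 1.272 Tm = 1.272e+12 m.
Use the vis-viva equation v² = GM(2/r − 1/a) with a = (rₚ + rₐ)/2 = (8.808e+10 + 1.272e+12)/2 = 6.8004e+11 m.
vₚ = √(GM · (2/rₚ − 1/a)) = √(1.072e+20 · (2/8.808e+10 − 1/6.8004e+11)) m/s ≈ 4.771e+04 m/s = 47.71 km/s.
vₐ = √(GM · (2/rₐ − 1/a)) = √(1.072e+20 · (2/1.272e+12 − 1/6.8004e+11)) m/s ≈ 3304 m/s = 3.304 km/s.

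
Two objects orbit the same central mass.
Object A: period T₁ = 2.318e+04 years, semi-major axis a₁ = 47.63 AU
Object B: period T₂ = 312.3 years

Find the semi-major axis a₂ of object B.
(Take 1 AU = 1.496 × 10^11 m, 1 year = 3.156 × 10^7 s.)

Convert to SI: T₁ = 2.318e+04 years = 7.31561e+11 s; a₁ = 47.63 AU = 7.12545e+12 m; T₂ = 312.3 years = 9.85619e+09 s.
Kepler's third law: (T₁/T₂)² = (a₁/a₂)³ ⇒ a₂ = a₁ · (T₂/T₁)^(2/3).
T₂/T₁ = 9.85619e+09 / 7.31561e+11 = 0.0134728.
a₂ = 7.12545e+12 · (0.0134728)^(2/3) m ≈ 4.034e+11 m = 2.697 AU.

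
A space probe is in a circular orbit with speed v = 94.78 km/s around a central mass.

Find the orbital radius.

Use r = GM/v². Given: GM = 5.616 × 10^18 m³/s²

Convert to SI: v = 94.78 km/s = 94780 m/s.
For a circular orbit, v² = GM / r, so r = GM / v².
r = 5.616e+18 / (94780)² m ≈ 6.252e+08 m = 625.2 Mm.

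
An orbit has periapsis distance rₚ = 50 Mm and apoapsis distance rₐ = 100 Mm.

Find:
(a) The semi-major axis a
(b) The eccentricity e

Convert to SI: rₚ = 50 Mm = 5e+07 m; rₐ = 100 Mm = 1e+08 m.
(a) a = (rₚ + rₐ) / 2 = (5e+07 + 1e+08) / 2 ≈ 7.5e+07 m = 75 Mm.
(b) e = (rₐ − rₚ) / (rₐ + rₚ) = (1e+08 − 5e+07) / (1e+08 + 5e+07) ≈ 0.3333.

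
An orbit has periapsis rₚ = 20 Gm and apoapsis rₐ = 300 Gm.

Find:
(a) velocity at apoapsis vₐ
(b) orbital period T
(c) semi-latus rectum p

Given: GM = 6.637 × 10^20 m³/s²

Convert to SI: rₚ = 20 Gm = 2e+10 m; rₐ = 300 Gm = 3e+11 m.
(a) With a = (rₚ + rₐ)/2 = 1.6e+11 m, vₐ = √(GM (2/rₐ − 1/a)) = √(6.637e+20 · (2/3e+11 − 1/1.6e+11)) m/s ≈ 1.663e+04 m/s
(b) With a = (rₚ + rₐ)/2 = 1.6e+11 m, T = 2π √(a³/GM) = 2π √((1.6e+11)³/6.637e+20) s ≈ 1.561e+07 s
(c) From a = (rₚ + rₐ)/2 = 1.6e+11 m and e = (rₐ − rₚ)/(rₐ + rₚ) = 0.875, p = a(1 − e²) = 1.6e+11 · (1 − (0.875)²) ≈ 3.75e+10 m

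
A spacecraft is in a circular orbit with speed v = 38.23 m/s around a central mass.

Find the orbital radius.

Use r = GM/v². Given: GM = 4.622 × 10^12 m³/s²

For a circular orbit, v² = GM / r, so r = GM / v².
r = 4.622e+12 / (38.23)² m ≈ 3.162e+09 m = 3.162 Gm.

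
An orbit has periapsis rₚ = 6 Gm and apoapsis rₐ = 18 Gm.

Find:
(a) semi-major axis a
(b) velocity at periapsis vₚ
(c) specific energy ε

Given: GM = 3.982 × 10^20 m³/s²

Convert to SI: rₚ = 6 Gm = 6e+09 m; rₐ = 18 Gm = 1.8e+10 m.
(a) a = (rₚ + rₐ)/2 = (6e+09 + 1.8e+10)/2 ≈ 1.2e+10 m
(b) With a = (rₚ + rₐ)/2 = 1.2e+10 m, vₚ = √(GM (2/rₚ − 1/a)) = √(3.982e+20 · (2/6e+09 − 1/1.2e+10)) m/s ≈ 3.155e+05 m/s
(c) With a = (rₚ + rₐ)/2 = 1.2e+10 m, ε = −GM/(2a) = −3.982e+20/(2 · 1.2e+10) J/kg ≈ -1.659e+10 J/kg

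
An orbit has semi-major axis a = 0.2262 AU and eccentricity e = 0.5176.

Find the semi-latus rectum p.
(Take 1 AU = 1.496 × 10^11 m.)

Convert to SI: a = 0.2262 AU = 3.38395e+10 m.
p = a (1 − e²).
p = 3.38395e+10 · (1 − (0.5176)²) = 3.38395e+10 · 0.73209 ≈ 2.477e+10 m = 0.1656 AU.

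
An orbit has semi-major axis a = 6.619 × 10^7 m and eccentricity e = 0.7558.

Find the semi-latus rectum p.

p = a (1 − e²).
p = 6.619e+07 · (1 − (0.7558)²) = 6.619e+07 · 0.428766 ≈ 2.838e+07 m = 2.838 × 10^7 m.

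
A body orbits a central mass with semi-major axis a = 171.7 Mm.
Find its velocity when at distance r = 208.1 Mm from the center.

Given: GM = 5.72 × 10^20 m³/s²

Convert to SI: a = 171.7 Mm = 1.717e+08 m; r = 208.1 Mm = 2.081e+08 m.
Vis-viva: v = √(GM · (2/r − 1/a)).
2/r − 1/a = 2/2.081e+08 − 1/1.717e+08 = 3.78665e-09 m⁻¹.
v = √(5.72e+20 · 3.78665e-09) m/s ≈ 1.472e+06 m/s = 1472 km/s.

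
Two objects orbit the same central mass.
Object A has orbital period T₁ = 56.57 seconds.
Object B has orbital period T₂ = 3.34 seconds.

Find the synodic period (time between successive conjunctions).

T_syn = |T₁ · T₂ / (T₁ − T₂)|.
T_syn = |56.57 · 3.34 / (56.57 − 3.34)| s ≈ 3.55 s = 3.55 seconds.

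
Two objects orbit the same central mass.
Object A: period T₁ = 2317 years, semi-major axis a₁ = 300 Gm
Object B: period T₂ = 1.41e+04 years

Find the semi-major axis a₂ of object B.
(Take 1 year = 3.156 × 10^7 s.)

Convert to SI: T₁ = 2317 years = 7.31245e+10 s; a₁ = 300 Gm = 3e+11 m; T₂ = 1.41e+04 years = 4.44996e+11 s.
Kepler's third law: (T₁/T₂)² = (a₁/a₂)³ ⇒ a₂ = a₁ · (T₂/T₁)^(2/3).
T₂/T₁ = 4.44996e+11 / 7.31245e+10 = 6.08546.
a₂ = 3e+11 · (6.08546)^(2/3) m ≈ 1e+12 m = 1000 Gm.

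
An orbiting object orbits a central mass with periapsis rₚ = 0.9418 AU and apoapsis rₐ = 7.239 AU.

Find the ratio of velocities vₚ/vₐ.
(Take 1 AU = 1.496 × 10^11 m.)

Convert to SI: rₚ = 0.9418 AU = 1.40893e+11 m; rₐ = 7.239 AU = 1.08295e+12 m.
Conservation of angular momentum gives rₚvₚ = rₐvₐ, so vₚ/vₐ = rₐ/rₚ.
vₚ/vₐ = 1.08295e+12 / 1.40893e+11 ≈ 7.686.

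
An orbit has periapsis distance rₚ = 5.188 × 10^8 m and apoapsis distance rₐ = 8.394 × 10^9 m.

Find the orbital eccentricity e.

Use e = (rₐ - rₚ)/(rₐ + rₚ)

e = (rₐ − rₚ) / (rₐ + rₚ).
e = (8.394e+09 − 5.188e+08) / (8.394e+09 + 5.188e+08) = 7.8752e+09 / 8.9128e+09 ≈ 0.8836.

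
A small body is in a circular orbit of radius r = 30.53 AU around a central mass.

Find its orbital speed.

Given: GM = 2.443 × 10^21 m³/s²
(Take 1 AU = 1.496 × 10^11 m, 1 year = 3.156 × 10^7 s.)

Convert to SI: r = 30.53 AU = 4.56729e+12 m.
For a circular orbit, gravity supplies the centripetal force, so v = √(GM / r).
v = √(2.443e+21 / 4.56729e+12) m/s ≈ 2.313e+04 m/s = 4.879 AU/year.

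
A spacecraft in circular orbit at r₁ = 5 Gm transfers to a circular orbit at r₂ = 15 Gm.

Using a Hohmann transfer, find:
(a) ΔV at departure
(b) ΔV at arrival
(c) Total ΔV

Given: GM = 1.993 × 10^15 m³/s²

Convert to SI: r₁ = 5 Gm = 5e+09 m; r₂ = 15 Gm = 1.5e+10 m.
Transfer semi-major axis: a_t = (r₁ + r₂)/2 = (5e+09 + 1.5e+10)/2 = 1e+10 m.
Circular speeds: v₁ = √(GM/r₁) = 631.348 m/s, v₂ = √(GM/r₂) = 364.509 m/s.
Transfer speeds (vis-viva v² = GM(2/r − 1/a_t)): v₁ᵗ = 773.24 m/s, v₂ᵗ = 257.747 m/s.
(a) ΔV₁ = |v₁ᵗ − v₁| ≈ 141.9 m/s = 141.9 m/s.
(b) ΔV₂ = |v₂ − v₂ᵗ| ≈ 106.8 m/s = 106.8 m/s.
(c) ΔV_total = ΔV₁ + ΔV₂ ≈ 248.7 m/s = 248.7 m/s.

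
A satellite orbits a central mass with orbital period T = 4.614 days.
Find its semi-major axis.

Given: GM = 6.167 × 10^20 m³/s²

Convert to SI: T = 4.614 days = 398650 s.
Invert Kepler's third law: a = (GM · T² / (4π²))^(1/3).
Substituting T = 398650 s and GM = 6.167e+20 m³/s²:
a = (6.167e+20 · (398650)² / (4π²))^(1/3) m
a ≈ 1.354e+10 m = 13.54 Gm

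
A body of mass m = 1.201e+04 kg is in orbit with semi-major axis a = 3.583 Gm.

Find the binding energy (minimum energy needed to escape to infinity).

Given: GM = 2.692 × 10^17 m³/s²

Convert to SI: a = 3.583 Gm = 3.583e+09 m.
Total orbital energy is E = −GMm/(2a); binding energy is E_bind = −E = GMm/(2a).
E_bind = 2.692e+17 · 1.201e+04 / (2 · 3.583e+09) J ≈ 4.512e+11 J = 451.2 GJ.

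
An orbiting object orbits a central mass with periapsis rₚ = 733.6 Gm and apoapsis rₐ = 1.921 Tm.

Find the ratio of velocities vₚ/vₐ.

Convert to SI: rₚ = 733.6 Gm = 7.336e+11 m; rₐ = 1.921 Tm = 1.921e+12 m.
Conservation of angular momentum gives rₚvₚ = rₐvₐ, so vₚ/vₐ = rₐ/rₚ.
vₚ/vₐ = 1.921e+12 / 7.336e+11 ≈ 2.619.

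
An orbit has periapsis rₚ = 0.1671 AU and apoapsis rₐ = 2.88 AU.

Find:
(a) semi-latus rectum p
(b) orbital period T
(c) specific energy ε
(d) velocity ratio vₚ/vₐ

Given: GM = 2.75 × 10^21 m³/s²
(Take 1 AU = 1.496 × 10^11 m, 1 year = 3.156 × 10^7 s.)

Convert to SI: rₚ = 0.1671 AU = 2.49982e+10 m; rₐ = 2.88 AU = 4.30848e+11 m.
(a) From a = (rₚ + rₐ)/2 = 2.27923e+11 m and e = (rₐ − rₚ)/(rₐ + rₚ) = 0.890322, p = a(1 − e²) = 2.27923e+11 · (1 − (0.890322)²) ≈ 4.725e+10 m
(b) With a = (rₚ + rₐ)/2 = 2.27923e+11 m, T = 2π √(a³/GM) = 2π √((2.27923e+11)³/2.75e+21) s ≈ 1.304e+07 s
(c) With a = (rₚ + rₐ)/2 = 2.27923e+11 m, ε = −GM/(2a) = −2.75e+21/(2 · 2.27923e+11) J/kg ≈ -6.033e+09 J/kg
(d) Conservation of angular momentum (rₚvₚ = rₐvₐ) gives vₚ/vₐ = rₐ/rₚ = 4.30848e+11/2.49982e+10 ≈ 17.24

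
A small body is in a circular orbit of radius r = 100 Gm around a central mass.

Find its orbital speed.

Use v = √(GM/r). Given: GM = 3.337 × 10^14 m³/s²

Convert to SI: r = 100 Gm = 1e+11 m.
For a circular orbit, gravity supplies the centripetal force, so v = √(GM / r).
v = √(3.337e+14 / 1e+11) m/s ≈ 57.77 m/s = 57.77 m/s.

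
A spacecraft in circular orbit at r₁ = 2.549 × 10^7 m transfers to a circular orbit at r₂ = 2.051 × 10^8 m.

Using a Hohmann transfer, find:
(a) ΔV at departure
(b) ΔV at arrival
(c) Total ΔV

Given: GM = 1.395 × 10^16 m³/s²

Transfer semi-major axis: a_t = (r₁ + r₂)/2 = (2.549e+07 + 2.051e+08)/2 = 1.15295e+08 m.
Circular speeds: v₁ = √(GM/r₁) = 23393.9 m/s, v₂ = √(GM/r₂) = 8247.16 m/s.
Transfer speeds (vis-viva v² = GM(2/r − 1/a_t)): v₁ᵗ = 31201.8 m/s, v₂ᵗ = 3877.79 m/s.
(a) ΔV₁ = |v₁ᵗ − v₁| ≈ 7808 m/s = 7.808 km/s.
(b) ΔV₂ = |v₂ − v₂ᵗ| ≈ 4369 m/s = 4.369 km/s.
(c) ΔV_total = ΔV₁ + ΔV₂ ≈ 1.218e+04 m/s = 12.18 km/s.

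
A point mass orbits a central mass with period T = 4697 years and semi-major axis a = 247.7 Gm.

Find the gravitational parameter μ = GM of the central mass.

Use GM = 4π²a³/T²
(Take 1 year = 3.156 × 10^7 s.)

Convert to SI: T = 4697 years = 1.48237e+11 s; a = 247.7 Gm = 2.477e+11 m.
GM = 4π² · a³ / T².
GM = 4π² · (2.477e+11)³ / (1.48237e+11)² m³/s² ≈ 2.73e+13 m³/s² = 2.73 × 10^13 m³/s².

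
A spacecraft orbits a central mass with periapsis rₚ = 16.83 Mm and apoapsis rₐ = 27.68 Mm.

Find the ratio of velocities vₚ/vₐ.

Convert to SI: rₚ = 16.83 Mm = 1.683e+07 m; rₐ = 27.68 Mm = 2.768e+07 m.
Conservation of angular momentum gives rₚvₚ = rₐvₐ, so vₚ/vₐ = rₐ/rₚ.
vₚ/vₐ = 2.768e+07 / 1.683e+07 ≈ 1.645.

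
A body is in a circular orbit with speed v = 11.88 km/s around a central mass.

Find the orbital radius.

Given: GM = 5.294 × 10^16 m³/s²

Convert to SI: v = 11.88 km/s = 11880 m/s.
For a circular orbit, v² = GM / r, so r = GM / v².
r = 5.294e+16 / (11880)² m ≈ 3.751e+08 m = 375.1 Mm.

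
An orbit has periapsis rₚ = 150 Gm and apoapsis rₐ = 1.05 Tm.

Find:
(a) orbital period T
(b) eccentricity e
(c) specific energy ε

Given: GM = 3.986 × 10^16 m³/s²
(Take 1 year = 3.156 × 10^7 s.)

Convert to SI: rₚ = 150 Gm = 1.5e+11 m; rₐ = 1.05 Tm = 1.05e+12 m.
(a) With a = (rₚ + rₐ)/2 = 6e+11 m, T = 2π √(a³/GM) = 2π √((6e+11)³/3.986e+16) s ≈ 1.463e+10 s
(b) e = (rₐ − rₚ)/(rₐ + rₚ) = (1.05e+12 − 1.5e+11)/(1.05e+12 + 1.5e+11) ≈ 0.75
(c) With a = (rₚ + rₐ)/2 = 6e+11 m, ε = −GM/(2a) = −3.986e+16/(2 · 6e+11) J/kg ≈ -3.322e+04 J/kg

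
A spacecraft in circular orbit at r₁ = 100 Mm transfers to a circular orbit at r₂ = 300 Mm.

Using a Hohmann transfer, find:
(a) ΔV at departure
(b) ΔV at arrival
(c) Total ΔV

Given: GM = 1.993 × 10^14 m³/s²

Convert to SI: r₁ = 100 Mm = 1e+08 m; r₂ = 300 Mm = 3e+08 m.
Transfer semi-major axis: a_t = (r₁ + r₂)/2 = (1e+08 + 3e+08)/2 = 2e+08 m.
Circular speeds: v₁ = √(GM/r₁) = 1411.74 m/s, v₂ = √(GM/r₂) = 815.066 m/s.
Transfer speeds (vis-viva v² = GM(2/r − 1/a_t)): v₁ᵗ = 1729.02 m/s, v₂ᵗ = 576.339 m/s.
(a) ΔV₁ = |v₁ᵗ − v₁| ≈ 317.3 m/s = 317.3 m/s.
(b) ΔV₂ = |v₂ − v₂ᵗ| ≈ 238.7 m/s = 238.7 m/s.
(c) ΔV_total = ΔV₁ + ΔV₂ ≈ 556 m/s = 556 m/s.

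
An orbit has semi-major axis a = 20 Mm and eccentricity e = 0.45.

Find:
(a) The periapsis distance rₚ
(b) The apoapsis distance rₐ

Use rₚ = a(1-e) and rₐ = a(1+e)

Convert to SI: a = 20 Mm = 2e+07 m.
(a) rₚ = a(1 − e) = 2e+07 · (1 − 0.45) = 2e+07 · 0.55 ≈ 1.1e+07 m = 11 Mm.
(b) rₐ = a(1 + e) = 2e+07 · (1 + 0.45) = 2e+07 · 1.45 ≈ 2.9e+07 m = 29 Mm.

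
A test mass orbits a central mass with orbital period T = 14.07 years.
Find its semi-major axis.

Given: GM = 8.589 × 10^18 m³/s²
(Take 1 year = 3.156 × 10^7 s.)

Convert to SI: T = 14.07 years = 4.44049e+08 s.
Invert Kepler's third law: a = (GM · T² / (4π²))^(1/3).
Substituting T = 4.44049e+08 s and GM = 8.589e+18 m³/s²:
a = (8.589e+18 · (4.44049e+08)² / (4π²))^(1/3) m
a ≈ 3.501e+11 m = 350.1 Gm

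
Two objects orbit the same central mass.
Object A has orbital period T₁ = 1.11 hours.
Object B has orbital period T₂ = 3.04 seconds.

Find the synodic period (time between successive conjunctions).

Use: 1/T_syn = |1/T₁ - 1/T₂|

Convert to SI: T₁ = 1.11 hours = 3996 s.
T_syn = |T₁ · T₂ / (T₁ − T₂)|.
T_syn = |3996 · 3.04 / (3996 − 3.04)| s ≈ 3.042 s = 3.042 seconds.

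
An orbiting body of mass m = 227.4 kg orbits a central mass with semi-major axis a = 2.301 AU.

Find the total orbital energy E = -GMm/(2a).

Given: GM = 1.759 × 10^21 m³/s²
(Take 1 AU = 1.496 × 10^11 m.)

Convert to SI: a = 2.301 AU = 3.4423e+11 m.
E = −GMm / (2a).
E = −1.759e+21 · 227.4 / (2 · 3.4423e+11) J ≈ -5.81e+11 J = -581 GJ.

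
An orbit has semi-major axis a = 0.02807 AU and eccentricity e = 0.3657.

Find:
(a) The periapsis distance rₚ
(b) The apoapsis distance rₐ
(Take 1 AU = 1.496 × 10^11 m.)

Convert to SI: a = 0.02807 AU = 4.19927e+09 m.
(a) rₚ = a(1 − e) = 4.19927e+09 · (1 − 0.3657) = 4.19927e+09 · 0.6343 ≈ 2.664e+09 m = 0.0178 AU.
(b) rₐ = a(1 + e) = 4.19927e+09 · (1 + 0.3657) = 4.19927e+09 · 1.3657 ≈ 5.735e+09 m = 0.03834 AU.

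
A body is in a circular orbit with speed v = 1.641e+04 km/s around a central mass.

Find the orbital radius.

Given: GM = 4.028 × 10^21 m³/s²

Convert to SI: v = 1.641e+04 km/s = 1.641e+07 m/s.
For a circular orbit, v² = GM / r, so r = GM / v².
r = 4.028e+21 / (1.641e+07)² m ≈ 1.496e+07 m = 1.496 × 10^7 m.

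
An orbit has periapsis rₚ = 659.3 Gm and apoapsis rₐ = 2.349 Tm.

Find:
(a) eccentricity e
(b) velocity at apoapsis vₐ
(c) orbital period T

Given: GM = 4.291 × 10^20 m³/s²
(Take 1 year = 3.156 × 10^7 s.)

Convert to SI: rₚ = 659.3 Gm = 6.593e+11 m; rₐ = 2.349 Tm = 2.349e+12 m.
(a) e = (rₐ − rₚ)/(rₐ + rₚ) = (2.349e+12 − 6.593e+11)/(2.349e+12 + 6.593e+11) ≈ 0.5617
(b) With a = (rₚ + rₐ)/2 = 1.50415e+12 m, vₐ = √(GM (2/rₐ − 1/a)) = √(4.291e+20 · (2/2.349e+12 − 1/1.50415e+12)) m/s ≈ 8948 m/s
(c) With a = (rₚ + rₐ)/2 = 1.50415e+12 m, T = 2π √(a³/GM) = 2π √((1.50415e+12)³/4.291e+20) s ≈ 5.595e+08 s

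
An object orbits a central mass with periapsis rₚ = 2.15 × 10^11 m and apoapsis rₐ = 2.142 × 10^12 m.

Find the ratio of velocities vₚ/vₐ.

Conservation of angular momentum gives rₚvₚ = rₐvₐ, so vₚ/vₐ = rₐ/rₚ.
vₚ/vₐ = 2.142e+12 / 2.15e+11 ≈ 9.963.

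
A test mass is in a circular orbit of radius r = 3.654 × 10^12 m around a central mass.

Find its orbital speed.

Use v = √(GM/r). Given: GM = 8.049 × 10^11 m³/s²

For a circular orbit, gravity supplies the centripetal force, so v = √(GM / r).
v = √(8.049e+11 / 3.654e+12) m/s ≈ 0.4693 m/s = 0.4693 m/s.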